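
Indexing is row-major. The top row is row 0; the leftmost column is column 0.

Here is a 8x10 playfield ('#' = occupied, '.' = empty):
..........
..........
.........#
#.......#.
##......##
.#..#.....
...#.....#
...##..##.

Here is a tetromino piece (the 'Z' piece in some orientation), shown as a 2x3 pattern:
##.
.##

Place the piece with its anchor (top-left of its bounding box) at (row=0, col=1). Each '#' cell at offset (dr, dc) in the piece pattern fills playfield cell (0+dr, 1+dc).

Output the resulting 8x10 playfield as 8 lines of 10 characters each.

Fill (0+0,1+0) = (0,1)
Fill (0+0,1+1) = (0,2)
Fill (0+1,1+1) = (1,2)
Fill (0+1,1+2) = (1,3)

Answer: .##.......
..##......
.........#
#.......#.
##......##
.#..#.....
...#.....#
...##..##.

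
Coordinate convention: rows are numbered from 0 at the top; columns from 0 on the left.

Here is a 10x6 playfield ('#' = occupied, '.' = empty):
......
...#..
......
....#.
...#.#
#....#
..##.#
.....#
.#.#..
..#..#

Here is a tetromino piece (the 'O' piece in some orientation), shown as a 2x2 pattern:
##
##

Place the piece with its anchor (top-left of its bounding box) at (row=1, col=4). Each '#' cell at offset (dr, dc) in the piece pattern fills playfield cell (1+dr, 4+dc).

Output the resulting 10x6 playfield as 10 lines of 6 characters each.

Answer: ......
...###
....##
....#.
...#.#
#....#
..##.#
.....#
.#.#..
..#..#

Derivation:
Fill (1+0,4+0) = (1,4)
Fill (1+0,4+1) = (1,5)
Fill (1+1,4+0) = (2,4)
Fill (1+1,4+1) = (2,5)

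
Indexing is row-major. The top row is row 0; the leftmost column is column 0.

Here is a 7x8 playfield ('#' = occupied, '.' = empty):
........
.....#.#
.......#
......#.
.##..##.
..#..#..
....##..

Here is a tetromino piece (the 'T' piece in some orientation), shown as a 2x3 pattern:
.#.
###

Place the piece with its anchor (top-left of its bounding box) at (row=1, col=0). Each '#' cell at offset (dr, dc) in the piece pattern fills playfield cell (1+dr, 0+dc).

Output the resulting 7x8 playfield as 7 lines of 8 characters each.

Answer: ........
.#...#.#
###....#
......#.
.##..##.
..#..#..
....##..

Derivation:
Fill (1+0,0+1) = (1,1)
Fill (1+1,0+0) = (2,0)
Fill (1+1,0+1) = (2,1)
Fill (1+1,0+2) = (2,2)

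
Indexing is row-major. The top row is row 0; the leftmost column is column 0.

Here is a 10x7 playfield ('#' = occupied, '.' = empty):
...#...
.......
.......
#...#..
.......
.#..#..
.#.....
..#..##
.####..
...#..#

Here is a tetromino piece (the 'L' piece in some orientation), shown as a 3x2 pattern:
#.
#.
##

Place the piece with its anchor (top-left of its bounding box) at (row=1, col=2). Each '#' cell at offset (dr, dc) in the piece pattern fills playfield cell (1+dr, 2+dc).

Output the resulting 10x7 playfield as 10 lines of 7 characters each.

Answer: ...#...
..#....
..#....
#.###..
.......
.#..#..
.#.....
..#..##
.####..
...#..#

Derivation:
Fill (1+0,2+0) = (1,2)
Fill (1+1,2+0) = (2,2)
Fill (1+2,2+0) = (3,2)
Fill (1+2,2+1) = (3,3)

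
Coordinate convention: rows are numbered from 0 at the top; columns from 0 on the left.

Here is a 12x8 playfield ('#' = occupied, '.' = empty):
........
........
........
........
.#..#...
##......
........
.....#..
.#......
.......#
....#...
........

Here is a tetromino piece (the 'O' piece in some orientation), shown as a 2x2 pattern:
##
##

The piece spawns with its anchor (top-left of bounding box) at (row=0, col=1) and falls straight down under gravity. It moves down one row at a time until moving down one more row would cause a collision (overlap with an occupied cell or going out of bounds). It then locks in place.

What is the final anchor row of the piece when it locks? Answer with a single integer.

Answer: 2

Derivation:
Spawn at (row=0, col=1). Try each row:
  row 0: fits
  row 1: fits
  row 2: fits
  row 3: blocked -> lock at row 2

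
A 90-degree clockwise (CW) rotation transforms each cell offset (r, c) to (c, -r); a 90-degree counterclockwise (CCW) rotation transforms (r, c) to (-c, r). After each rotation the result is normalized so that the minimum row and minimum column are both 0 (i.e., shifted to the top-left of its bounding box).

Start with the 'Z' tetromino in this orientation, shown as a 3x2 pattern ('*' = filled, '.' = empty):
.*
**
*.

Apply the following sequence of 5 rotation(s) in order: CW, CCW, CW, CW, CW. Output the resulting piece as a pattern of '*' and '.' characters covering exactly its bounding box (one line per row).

Start:
.*
**
*.
After rotation 1 (CW):
**.
.**
After rotation 2 (CCW):
.*
**
*.
After rotation 3 (CW):
**.
.**
After rotation 4 (CW):
.*
**
*.
After rotation 5 (CW):
**.
.**

Answer: **.
.**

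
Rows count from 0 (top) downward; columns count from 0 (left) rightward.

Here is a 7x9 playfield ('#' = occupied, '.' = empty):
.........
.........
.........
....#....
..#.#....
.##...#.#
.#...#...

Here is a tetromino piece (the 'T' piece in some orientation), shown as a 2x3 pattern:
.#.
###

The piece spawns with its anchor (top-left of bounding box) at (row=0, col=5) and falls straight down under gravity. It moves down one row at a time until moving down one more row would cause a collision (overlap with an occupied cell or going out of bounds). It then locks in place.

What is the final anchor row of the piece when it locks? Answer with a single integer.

Spawn at (row=0, col=5). Try each row:
  row 0: fits
  row 1: fits
  row 2: fits
  row 3: fits
  row 4: blocked -> lock at row 3

Answer: 3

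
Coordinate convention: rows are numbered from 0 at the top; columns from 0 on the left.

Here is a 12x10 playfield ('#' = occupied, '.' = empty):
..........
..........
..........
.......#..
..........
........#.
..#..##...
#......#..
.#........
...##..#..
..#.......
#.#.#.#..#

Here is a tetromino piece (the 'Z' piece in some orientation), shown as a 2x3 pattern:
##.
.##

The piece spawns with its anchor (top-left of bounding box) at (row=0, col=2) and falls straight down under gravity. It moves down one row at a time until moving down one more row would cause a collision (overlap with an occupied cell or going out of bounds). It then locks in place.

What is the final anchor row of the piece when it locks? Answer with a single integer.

Spawn at (row=0, col=2). Try each row:
  row 0: fits
  row 1: fits
  row 2: fits
  row 3: fits
  row 4: fits
  row 5: fits
  row 6: blocked -> lock at row 5

Answer: 5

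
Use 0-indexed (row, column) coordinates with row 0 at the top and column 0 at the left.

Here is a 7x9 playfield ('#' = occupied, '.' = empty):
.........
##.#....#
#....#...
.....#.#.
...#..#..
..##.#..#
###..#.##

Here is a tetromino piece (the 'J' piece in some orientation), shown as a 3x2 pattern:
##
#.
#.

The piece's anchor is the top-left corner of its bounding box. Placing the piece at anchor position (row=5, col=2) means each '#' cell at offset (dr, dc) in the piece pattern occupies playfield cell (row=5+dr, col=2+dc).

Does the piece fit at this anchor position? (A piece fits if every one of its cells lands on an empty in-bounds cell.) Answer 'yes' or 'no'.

Check each piece cell at anchor (5, 2):
  offset (0,0) -> (5,2): occupied ('#') -> FAIL
  offset (0,1) -> (5,3): occupied ('#') -> FAIL
  offset (1,0) -> (6,2): occupied ('#') -> FAIL
  offset (2,0) -> (7,2): out of bounds -> FAIL
All cells valid: no

Answer: no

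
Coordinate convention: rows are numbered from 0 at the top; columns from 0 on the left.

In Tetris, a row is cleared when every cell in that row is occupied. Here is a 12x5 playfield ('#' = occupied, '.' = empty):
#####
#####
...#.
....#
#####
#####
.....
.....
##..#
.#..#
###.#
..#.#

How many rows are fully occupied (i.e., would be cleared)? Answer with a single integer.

Answer: 4

Derivation:
Check each row:
  row 0: 0 empty cells -> FULL (clear)
  row 1: 0 empty cells -> FULL (clear)
  row 2: 4 empty cells -> not full
  row 3: 4 empty cells -> not full
  row 4: 0 empty cells -> FULL (clear)
  row 5: 0 empty cells -> FULL (clear)
  row 6: 5 empty cells -> not full
  row 7: 5 empty cells -> not full
  row 8: 2 empty cells -> not full
  row 9: 3 empty cells -> not full
  row 10: 1 empty cell -> not full
  row 11: 3 empty cells -> not full
Total rows cleared: 4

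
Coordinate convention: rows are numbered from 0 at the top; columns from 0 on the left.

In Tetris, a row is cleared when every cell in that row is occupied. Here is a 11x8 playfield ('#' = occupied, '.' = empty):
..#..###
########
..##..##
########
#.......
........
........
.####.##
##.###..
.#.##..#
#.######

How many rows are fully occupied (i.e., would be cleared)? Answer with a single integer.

Check each row:
  row 0: 4 empty cells -> not full
  row 1: 0 empty cells -> FULL (clear)
  row 2: 4 empty cells -> not full
  row 3: 0 empty cells -> FULL (clear)
  row 4: 7 empty cells -> not full
  row 5: 8 empty cells -> not full
  row 6: 8 empty cells -> not full
  row 7: 2 empty cells -> not full
  row 8: 3 empty cells -> not full
  row 9: 4 empty cells -> not full
  row 10: 1 empty cell -> not full
Total rows cleared: 2

Answer: 2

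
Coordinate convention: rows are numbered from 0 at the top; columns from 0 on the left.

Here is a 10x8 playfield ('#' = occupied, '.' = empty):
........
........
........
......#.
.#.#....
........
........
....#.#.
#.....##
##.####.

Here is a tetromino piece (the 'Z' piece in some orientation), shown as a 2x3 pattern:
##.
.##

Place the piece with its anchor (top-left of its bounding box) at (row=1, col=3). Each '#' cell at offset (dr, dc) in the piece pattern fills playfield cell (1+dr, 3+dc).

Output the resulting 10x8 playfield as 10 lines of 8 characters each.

Fill (1+0,3+0) = (1,3)
Fill (1+0,3+1) = (1,4)
Fill (1+1,3+1) = (2,4)
Fill (1+1,3+2) = (2,5)

Answer: ........
...##...
....##..
......#.
.#.#....
........
........
....#.#.
#.....##
##.####.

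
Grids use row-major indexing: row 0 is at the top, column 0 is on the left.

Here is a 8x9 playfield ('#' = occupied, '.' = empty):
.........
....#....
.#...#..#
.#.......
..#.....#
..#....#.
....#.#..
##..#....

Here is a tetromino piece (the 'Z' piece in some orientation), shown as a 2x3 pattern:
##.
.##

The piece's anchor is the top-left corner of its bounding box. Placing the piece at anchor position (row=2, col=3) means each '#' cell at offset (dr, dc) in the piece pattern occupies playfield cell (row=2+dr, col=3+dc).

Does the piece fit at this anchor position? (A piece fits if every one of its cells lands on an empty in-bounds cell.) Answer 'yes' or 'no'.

Check each piece cell at anchor (2, 3):
  offset (0,0) -> (2,3): empty -> OK
  offset (0,1) -> (2,4): empty -> OK
  offset (1,1) -> (3,4): empty -> OK
  offset (1,2) -> (3,5): empty -> OK
All cells valid: yes

Answer: yes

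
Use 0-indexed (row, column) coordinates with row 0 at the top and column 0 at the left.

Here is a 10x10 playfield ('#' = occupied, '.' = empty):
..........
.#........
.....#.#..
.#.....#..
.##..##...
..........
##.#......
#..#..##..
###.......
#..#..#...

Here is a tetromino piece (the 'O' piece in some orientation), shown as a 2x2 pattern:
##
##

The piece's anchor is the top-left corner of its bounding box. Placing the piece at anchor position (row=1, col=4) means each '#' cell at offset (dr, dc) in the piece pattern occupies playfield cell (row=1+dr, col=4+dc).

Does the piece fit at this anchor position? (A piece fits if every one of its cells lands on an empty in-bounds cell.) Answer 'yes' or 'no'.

Check each piece cell at anchor (1, 4):
  offset (0,0) -> (1,4): empty -> OK
  offset (0,1) -> (1,5): empty -> OK
  offset (1,0) -> (2,4): empty -> OK
  offset (1,1) -> (2,5): occupied ('#') -> FAIL
All cells valid: no

Answer: no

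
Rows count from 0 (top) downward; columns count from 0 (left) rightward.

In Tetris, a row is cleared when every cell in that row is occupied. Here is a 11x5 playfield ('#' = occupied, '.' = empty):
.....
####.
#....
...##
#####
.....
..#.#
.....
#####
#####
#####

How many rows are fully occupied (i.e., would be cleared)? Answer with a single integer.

Answer: 4

Derivation:
Check each row:
  row 0: 5 empty cells -> not full
  row 1: 1 empty cell -> not full
  row 2: 4 empty cells -> not full
  row 3: 3 empty cells -> not full
  row 4: 0 empty cells -> FULL (clear)
  row 5: 5 empty cells -> not full
  row 6: 3 empty cells -> not full
  row 7: 5 empty cells -> not full
  row 8: 0 empty cells -> FULL (clear)
  row 9: 0 empty cells -> FULL (clear)
  row 10: 0 empty cells -> FULL (clear)
Total rows cleared: 4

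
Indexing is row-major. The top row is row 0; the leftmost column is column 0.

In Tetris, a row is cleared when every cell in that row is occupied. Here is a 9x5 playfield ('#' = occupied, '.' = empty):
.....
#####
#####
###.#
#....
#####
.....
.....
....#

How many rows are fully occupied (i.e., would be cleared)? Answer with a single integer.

Check each row:
  row 0: 5 empty cells -> not full
  row 1: 0 empty cells -> FULL (clear)
  row 2: 0 empty cells -> FULL (clear)
  row 3: 1 empty cell -> not full
  row 4: 4 empty cells -> not full
  row 5: 0 empty cells -> FULL (clear)
  row 6: 5 empty cells -> not full
  row 7: 5 empty cells -> not full
  row 8: 4 empty cells -> not full
Total rows cleared: 3

Answer: 3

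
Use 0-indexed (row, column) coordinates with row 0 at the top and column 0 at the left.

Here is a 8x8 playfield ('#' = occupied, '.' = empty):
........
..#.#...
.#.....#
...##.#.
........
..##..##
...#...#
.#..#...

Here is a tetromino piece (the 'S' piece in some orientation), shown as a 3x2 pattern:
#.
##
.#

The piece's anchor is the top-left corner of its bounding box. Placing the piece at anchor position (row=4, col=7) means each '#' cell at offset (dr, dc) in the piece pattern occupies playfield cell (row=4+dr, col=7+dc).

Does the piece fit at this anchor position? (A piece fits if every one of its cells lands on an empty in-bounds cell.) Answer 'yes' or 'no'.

Check each piece cell at anchor (4, 7):
  offset (0,0) -> (4,7): empty -> OK
  offset (1,0) -> (5,7): occupied ('#') -> FAIL
  offset (1,1) -> (5,8): out of bounds -> FAIL
  offset (2,1) -> (6,8): out of bounds -> FAIL
All cells valid: no

Answer: no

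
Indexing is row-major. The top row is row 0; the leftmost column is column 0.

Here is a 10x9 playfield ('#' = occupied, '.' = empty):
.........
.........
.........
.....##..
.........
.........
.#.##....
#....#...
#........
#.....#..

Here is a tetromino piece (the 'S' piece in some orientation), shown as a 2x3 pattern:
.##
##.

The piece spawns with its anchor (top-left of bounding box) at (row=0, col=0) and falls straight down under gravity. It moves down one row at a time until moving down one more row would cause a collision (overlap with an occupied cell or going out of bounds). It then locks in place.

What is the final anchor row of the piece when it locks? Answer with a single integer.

Spawn at (row=0, col=0). Try each row:
  row 0: fits
  row 1: fits
  row 2: fits
  row 3: fits
  row 4: fits
  row 5: blocked -> lock at row 4

Answer: 4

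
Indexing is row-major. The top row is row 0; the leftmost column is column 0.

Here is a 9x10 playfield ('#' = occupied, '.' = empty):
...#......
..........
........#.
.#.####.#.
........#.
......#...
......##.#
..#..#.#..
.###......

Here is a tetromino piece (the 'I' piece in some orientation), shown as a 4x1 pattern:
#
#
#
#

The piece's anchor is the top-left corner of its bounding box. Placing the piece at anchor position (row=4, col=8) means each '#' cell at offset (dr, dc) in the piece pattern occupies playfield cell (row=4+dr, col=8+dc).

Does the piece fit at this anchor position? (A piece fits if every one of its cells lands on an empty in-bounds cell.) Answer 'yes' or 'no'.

Answer: no

Derivation:
Check each piece cell at anchor (4, 8):
  offset (0,0) -> (4,8): occupied ('#') -> FAIL
  offset (1,0) -> (5,8): empty -> OK
  offset (2,0) -> (6,8): empty -> OK
  offset (3,0) -> (7,8): empty -> OK
All cells valid: no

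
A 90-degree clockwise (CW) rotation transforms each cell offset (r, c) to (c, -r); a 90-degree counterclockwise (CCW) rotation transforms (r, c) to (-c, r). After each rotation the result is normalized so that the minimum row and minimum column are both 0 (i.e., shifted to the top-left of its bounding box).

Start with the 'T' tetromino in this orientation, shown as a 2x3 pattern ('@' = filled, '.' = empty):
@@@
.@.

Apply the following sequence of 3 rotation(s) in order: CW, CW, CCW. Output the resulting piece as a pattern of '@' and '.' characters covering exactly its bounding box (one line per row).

Start:
@@@
.@.
After rotation 1 (CW):
.@
@@
.@
After rotation 2 (CW):
.@.
@@@
After rotation 3 (CCW):
.@
@@
.@

Answer: .@
@@
.@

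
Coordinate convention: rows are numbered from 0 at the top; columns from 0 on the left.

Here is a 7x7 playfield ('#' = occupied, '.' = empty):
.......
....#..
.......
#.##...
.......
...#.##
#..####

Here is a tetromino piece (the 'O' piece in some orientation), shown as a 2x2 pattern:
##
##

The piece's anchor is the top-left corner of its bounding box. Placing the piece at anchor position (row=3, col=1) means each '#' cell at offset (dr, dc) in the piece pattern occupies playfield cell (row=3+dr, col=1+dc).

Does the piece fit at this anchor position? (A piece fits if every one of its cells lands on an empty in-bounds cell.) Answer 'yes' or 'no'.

Check each piece cell at anchor (3, 1):
  offset (0,0) -> (3,1): empty -> OK
  offset (0,1) -> (3,2): occupied ('#') -> FAIL
  offset (1,0) -> (4,1): empty -> OK
  offset (1,1) -> (4,2): empty -> OK
All cells valid: no

Answer: no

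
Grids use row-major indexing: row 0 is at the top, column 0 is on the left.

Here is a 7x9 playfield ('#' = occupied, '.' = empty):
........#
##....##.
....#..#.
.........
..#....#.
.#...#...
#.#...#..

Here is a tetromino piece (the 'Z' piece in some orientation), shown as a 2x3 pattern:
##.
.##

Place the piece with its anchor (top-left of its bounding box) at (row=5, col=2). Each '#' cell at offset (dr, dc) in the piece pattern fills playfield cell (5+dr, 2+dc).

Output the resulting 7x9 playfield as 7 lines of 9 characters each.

Answer: ........#
##....##.
....#..#.
.........
..#....#.
.###.#...
#.###.#..

Derivation:
Fill (5+0,2+0) = (5,2)
Fill (5+0,2+1) = (5,3)
Fill (5+1,2+1) = (6,3)
Fill (5+1,2+2) = (6,4)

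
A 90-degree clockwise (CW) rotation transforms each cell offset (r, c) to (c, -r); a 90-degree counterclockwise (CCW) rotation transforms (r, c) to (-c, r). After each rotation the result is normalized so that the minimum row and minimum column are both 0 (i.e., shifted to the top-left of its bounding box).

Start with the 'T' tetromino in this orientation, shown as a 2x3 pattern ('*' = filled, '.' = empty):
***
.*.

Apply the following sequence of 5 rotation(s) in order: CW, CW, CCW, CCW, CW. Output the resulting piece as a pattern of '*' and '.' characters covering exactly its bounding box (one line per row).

Start:
***
.*.
After rotation 1 (CW):
.*
**
.*
After rotation 2 (CW):
.*.
***
After rotation 3 (CCW):
.*
**
.*
After rotation 4 (CCW):
***
.*.
After rotation 5 (CW):
.*
**
.*

Answer: .*
**
.*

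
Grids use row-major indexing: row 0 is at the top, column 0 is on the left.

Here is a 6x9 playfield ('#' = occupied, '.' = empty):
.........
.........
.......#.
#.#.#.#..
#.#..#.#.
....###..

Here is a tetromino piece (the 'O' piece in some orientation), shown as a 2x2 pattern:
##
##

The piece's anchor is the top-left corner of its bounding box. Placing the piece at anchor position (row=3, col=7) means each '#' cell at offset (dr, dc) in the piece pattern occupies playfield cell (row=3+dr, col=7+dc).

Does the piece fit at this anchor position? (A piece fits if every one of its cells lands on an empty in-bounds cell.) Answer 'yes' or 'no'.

Answer: no

Derivation:
Check each piece cell at anchor (3, 7):
  offset (0,0) -> (3,7): empty -> OK
  offset (0,1) -> (3,8): empty -> OK
  offset (1,0) -> (4,7): occupied ('#') -> FAIL
  offset (1,1) -> (4,8): empty -> OK
All cells valid: no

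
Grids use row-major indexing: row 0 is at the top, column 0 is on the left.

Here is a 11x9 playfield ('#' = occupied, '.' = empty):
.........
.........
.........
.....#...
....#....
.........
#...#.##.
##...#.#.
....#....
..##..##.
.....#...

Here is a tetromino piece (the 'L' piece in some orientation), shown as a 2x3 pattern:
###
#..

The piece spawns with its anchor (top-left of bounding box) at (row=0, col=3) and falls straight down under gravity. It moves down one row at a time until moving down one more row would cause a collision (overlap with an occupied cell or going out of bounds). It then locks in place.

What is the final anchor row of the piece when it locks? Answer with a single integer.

Answer: 2

Derivation:
Spawn at (row=0, col=3). Try each row:
  row 0: fits
  row 1: fits
  row 2: fits
  row 3: blocked -> lock at row 2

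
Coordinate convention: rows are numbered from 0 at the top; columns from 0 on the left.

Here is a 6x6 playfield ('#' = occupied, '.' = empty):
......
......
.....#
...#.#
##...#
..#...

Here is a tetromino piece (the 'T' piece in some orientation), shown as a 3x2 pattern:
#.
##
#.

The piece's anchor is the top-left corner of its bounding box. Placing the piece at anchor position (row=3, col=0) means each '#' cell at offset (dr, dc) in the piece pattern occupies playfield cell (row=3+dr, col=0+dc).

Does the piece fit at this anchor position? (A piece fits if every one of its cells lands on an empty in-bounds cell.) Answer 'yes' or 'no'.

Check each piece cell at anchor (3, 0):
  offset (0,0) -> (3,0): empty -> OK
  offset (1,0) -> (4,0): occupied ('#') -> FAIL
  offset (1,1) -> (4,1): occupied ('#') -> FAIL
  offset (2,0) -> (5,0): empty -> OK
All cells valid: no

Answer: no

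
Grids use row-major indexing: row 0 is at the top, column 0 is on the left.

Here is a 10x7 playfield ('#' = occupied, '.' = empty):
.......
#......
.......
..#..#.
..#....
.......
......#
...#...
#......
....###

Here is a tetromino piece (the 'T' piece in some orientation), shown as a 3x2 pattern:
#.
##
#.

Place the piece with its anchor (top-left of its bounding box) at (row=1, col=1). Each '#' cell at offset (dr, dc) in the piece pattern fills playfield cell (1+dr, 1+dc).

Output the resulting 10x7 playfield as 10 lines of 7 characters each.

Answer: .......
##.....
.##....
.##..#.
..#....
.......
......#
...#...
#......
....###

Derivation:
Fill (1+0,1+0) = (1,1)
Fill (1+1,1+0) = (2,1)
Fill (1+1,1+1) = (2,2)
Fill (1+2,1+0) = (3,1)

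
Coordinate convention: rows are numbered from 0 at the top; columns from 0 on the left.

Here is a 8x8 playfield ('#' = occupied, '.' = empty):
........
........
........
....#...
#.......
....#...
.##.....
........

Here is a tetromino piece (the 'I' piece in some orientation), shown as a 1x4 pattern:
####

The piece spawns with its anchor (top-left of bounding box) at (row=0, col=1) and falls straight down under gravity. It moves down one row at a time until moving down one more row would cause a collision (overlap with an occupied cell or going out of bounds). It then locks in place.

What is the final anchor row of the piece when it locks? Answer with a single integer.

Spawn at (row=0, col=1). Try each row:
  row 0: fits
  row 1: fits
  row 2: fits
  row 3: blocked -> lock at row 2

Answer: 2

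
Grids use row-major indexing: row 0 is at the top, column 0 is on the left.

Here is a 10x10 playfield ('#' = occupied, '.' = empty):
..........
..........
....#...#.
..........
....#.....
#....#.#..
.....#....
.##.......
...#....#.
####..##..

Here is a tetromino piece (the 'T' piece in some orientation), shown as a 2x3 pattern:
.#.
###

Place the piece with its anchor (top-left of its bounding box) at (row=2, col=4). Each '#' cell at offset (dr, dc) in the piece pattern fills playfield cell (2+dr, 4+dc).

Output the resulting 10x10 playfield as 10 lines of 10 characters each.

Fill (2+0,4+1) = (2,5)
Fill (2+1,4+0) = (3,4)
Fill (2+1,4+1) = (3,5)
Fill (2+1,4+2) = (3,6)

Answer: ..........
..........
....##..#.
....###...
....#.....
#....#.#..
.....#....
.##.......
...#....#.
####..##..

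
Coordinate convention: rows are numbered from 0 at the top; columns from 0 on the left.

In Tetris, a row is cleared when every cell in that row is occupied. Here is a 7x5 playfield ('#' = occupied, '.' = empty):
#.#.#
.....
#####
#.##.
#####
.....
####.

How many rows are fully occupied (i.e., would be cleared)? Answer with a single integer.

Answer: 2

Derivation:
Check each row:
  row 0: 2 empty cells -> not full
  row 1: 5 empty cells -> not full
  row 2: 0 empty cells -> FULL (clear)
  row 3: 2 empty cells -> not full
  row 4: 0 empty cells -> FULL (clear)
  row 5: 5 empty cells -> not full
  row 6: 1 empty cell -> not full
Total rows cleared: 2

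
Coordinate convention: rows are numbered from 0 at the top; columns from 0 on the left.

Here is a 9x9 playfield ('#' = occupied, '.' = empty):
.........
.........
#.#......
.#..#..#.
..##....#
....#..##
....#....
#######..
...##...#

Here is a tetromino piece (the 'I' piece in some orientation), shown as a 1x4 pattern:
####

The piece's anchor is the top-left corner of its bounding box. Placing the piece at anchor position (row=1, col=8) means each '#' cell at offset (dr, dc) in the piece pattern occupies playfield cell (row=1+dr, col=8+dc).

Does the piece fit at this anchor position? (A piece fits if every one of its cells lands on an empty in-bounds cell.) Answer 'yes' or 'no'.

Answer: no

Derivation:
Check each piece cell at anchor (1, 8):
  offset (0,0) -> (1,8): empty -> OK
  offset (0,1) -> (1,9): out of bounds -> FAIL
  offset (0,2) -> (1,10): out of bounds -> FAIL
  offset (0,3) -> (1,11): out of bounds -> FAIL
All cells valid: no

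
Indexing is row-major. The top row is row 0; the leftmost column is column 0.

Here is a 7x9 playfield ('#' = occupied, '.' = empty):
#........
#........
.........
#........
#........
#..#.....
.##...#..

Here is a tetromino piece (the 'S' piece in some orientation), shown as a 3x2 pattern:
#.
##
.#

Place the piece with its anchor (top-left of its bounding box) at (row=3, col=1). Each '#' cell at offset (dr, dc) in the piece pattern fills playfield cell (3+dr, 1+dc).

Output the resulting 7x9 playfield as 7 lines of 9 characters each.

Fill (3+0,1+0) = (3,1)
Fill (3+1,1+0) = (4,1)
Fill (3+1,1+1) = (4,2)
Fill (3+2,1+1) = (5,2)

Answer: #........
#........
.........
##.......
###......
#.##.....
.##...#..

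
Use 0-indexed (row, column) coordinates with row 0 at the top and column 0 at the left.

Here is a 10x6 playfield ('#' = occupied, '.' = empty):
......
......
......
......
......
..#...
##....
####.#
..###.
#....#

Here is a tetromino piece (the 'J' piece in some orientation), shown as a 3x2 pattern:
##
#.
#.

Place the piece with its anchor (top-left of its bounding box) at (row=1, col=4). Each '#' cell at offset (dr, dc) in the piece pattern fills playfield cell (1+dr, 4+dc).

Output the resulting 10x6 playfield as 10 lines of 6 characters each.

Answer: ......
....##
....#.
....#.
......
..#...
##....
####.#
..###.
#....#

Derivation:
Fill (1+0,4+0) = (1,4)
Fill (1+0,4+1) = (1,5)
Fill (1+1,4+0) = (2,4)
Fill (1+2,4+0) = (3,4)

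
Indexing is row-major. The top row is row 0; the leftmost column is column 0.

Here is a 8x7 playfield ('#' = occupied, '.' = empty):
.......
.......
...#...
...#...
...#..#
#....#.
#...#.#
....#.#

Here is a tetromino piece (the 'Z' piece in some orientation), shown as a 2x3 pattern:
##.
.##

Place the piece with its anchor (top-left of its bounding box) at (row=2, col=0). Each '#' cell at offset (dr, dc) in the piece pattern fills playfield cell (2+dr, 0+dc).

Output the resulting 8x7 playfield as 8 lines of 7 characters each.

Fill (2+0,0+0) = (2,0)
Fill (2+0,0+1) = (2,1)
Fill (2+1,0+1) = (3,1)
Fill (2+1,0+2) = (3,2)

Answer: .......
.......
##.#...
.###...
...#..#
#....#.
#...#.#
....#.#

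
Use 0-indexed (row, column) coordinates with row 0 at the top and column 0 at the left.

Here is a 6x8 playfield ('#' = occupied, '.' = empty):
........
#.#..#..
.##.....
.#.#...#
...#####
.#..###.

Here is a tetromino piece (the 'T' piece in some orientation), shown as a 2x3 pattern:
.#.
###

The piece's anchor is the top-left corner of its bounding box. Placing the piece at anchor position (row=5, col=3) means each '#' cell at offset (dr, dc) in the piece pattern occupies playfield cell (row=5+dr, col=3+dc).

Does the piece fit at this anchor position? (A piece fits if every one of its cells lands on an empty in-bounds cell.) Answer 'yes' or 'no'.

Check each piece cell at anchor (5, 3):
  offset (0,1) -> (5,4): occupied ('#') -> FAIL
  offset (1,0) -> (6,3): out of bounds -> FAIL
  offset (1,1) -> (6,4): out of bounds -> FAIL
  offset (1,2) -> (6,5): out of bounds -> FAIL
All cells valid: no

Answer: no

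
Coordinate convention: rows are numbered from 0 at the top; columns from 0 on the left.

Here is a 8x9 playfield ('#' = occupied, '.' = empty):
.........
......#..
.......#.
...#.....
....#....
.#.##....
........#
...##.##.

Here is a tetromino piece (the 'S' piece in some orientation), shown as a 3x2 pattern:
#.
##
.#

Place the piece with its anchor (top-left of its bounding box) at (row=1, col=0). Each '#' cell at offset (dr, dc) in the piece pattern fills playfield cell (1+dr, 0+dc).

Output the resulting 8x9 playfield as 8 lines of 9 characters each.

Fill (1+0,0+0) = (1,0)
Fill (1+1,0+0) = (2,0)
Fill (1+1,0+1) = (2,1)
Fill (1+2,0+1) = (3,1)

Answer: .........
#.....#..
##.....#.
.#.#.....
....#....
.#.##....
........#
...##.##.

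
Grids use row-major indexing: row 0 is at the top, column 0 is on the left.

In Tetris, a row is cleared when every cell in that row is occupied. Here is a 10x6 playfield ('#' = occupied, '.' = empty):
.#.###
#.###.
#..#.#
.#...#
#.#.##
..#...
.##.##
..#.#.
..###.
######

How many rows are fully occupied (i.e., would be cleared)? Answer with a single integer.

Check each row:
  row 0: 2 empty cells -> not full
  row 1: 2 empty cells -> not full
  row 2: 3 empty cells -> not full
  row 3: 4 empty cells -> not full
  row 4: 2 empty cells -> not full
  row 5: 5 empty cells -> not full
  row 6: 2 empty cells -> not full
  row 7: 4 empty cells -> not full
  row 8: 3 empty cells -> not full
  row 9: 0 empty cells -> FULL (clear)
Total rows cleared: 1

Answer: 1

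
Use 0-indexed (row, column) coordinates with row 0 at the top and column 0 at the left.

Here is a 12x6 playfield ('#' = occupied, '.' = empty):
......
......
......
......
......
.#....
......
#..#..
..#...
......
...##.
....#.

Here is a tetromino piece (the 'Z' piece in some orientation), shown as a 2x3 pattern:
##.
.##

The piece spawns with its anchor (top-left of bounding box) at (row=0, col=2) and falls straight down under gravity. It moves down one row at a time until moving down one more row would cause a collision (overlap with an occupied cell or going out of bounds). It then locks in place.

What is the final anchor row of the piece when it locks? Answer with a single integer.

Spawn at (row=0, col=2). Try each row:
  row 0: fits
  row 1: fits
  row 2: fits
  row 3: fits
  row 4: fits
  row 5: fits
  row 6: blocked -> lock at row 5

Answer: 5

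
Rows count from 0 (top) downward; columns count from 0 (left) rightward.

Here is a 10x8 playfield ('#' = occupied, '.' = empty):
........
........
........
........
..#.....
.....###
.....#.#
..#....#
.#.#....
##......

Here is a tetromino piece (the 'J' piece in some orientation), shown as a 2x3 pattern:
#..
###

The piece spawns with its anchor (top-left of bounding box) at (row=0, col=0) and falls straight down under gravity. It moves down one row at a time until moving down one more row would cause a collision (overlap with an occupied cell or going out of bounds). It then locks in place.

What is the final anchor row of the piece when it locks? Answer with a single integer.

Spawn at (row=0, col=0). Try each row:
  row 0: fits
  row 1: fits
  row 2: fits
  row 3: blocked -> lock at row 2

Answer: 2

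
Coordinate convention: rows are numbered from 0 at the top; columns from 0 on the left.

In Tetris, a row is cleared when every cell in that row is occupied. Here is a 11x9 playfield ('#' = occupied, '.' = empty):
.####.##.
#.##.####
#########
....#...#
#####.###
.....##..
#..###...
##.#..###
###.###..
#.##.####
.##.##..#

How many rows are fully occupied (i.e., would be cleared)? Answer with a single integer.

Answer: 1

Derivation:
Check each row:
  row 0: 3 empty cells -> not full
  row 1: 2 empty cells -> not full
  row 2: 0 empty cells -> FULL (clear)
  row 3: 7 empty cells -> not full
  row 4: 1 empty cell -> not full
  row 5: 7 empty cells -> not full
  row 6: 5 empty cells -> not full
  row 7: 3 empty cells -> not full
  row 8: 3 empty cells -> not full
  row 9: 2 empty cells -> not full
  row 10: 4 empty cells -> not full
Total rows cleared: 1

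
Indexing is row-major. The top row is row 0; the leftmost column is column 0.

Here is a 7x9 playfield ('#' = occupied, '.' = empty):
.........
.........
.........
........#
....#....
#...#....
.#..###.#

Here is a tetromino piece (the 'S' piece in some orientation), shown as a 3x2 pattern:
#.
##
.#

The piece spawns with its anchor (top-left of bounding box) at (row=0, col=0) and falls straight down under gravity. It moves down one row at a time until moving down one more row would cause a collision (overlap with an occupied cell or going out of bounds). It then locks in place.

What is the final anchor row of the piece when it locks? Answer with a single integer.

Answer: 3

Derivation:
Spawn at (row=0, col=0). Try each row:
  row 0: fits
  row 1: fits
  row 2: fits
  row 3: fits
  row 4: blocked -> lock at row 3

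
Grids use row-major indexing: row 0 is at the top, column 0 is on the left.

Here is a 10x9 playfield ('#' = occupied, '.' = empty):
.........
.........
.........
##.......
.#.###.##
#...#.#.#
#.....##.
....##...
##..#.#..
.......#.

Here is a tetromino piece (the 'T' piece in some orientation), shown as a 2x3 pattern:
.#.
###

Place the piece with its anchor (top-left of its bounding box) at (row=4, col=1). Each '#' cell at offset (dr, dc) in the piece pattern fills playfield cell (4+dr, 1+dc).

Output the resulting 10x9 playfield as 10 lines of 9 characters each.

Fill (4+0,1+1) = (4,2)
Fill (4+1,1+0) = (5,1)
Fill (4+1,1+1) = (5,2)
Fill (4+1,1+2) = (5,3)

Answer: .........
.........
.........
##.......
.#####.##
#####.#.#
#.....##.
....##...
##..#.#..
.......#.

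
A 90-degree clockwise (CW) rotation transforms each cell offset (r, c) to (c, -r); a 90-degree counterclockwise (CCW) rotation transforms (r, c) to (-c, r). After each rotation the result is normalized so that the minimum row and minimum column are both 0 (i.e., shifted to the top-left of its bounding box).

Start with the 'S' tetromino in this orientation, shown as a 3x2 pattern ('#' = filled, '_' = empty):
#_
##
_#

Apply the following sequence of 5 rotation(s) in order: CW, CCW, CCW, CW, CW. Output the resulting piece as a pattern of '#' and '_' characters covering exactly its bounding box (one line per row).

Start:
#_
##
_#
After rotation 1 (CW):
_##
##_
After rotation 2 (CCW):
#_
##
_#
After rotation 3 (CCW):
_##
##_
After rotation 4 (CW):
#_
##
_#
After rotation 5 (CW):
_##
##_

Answer: _##
##_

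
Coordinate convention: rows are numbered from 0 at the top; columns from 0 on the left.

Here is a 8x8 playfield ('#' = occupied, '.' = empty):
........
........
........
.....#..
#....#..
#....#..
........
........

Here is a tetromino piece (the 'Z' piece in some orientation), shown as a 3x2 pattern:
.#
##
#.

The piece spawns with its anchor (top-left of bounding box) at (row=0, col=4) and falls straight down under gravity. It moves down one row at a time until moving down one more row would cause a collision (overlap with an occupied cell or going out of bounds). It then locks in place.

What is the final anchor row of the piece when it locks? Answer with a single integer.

Answer: 1

Derivation:
Spawn at (row=0, col=4). Try each row:
  row 0: fits
  row 1: fits
  row 2: blocked -> lock at row 1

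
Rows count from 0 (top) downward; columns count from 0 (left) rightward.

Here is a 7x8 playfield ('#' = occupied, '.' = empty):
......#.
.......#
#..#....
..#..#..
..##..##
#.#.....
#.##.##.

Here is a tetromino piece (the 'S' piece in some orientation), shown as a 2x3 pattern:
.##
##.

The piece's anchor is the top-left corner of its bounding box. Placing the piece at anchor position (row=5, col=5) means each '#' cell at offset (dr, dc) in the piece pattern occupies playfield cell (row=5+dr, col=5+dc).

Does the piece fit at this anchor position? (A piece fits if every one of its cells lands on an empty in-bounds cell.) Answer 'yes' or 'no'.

Check each piece cell at anchor (5, 5):
  offset (0,1) -> (5,6): empty -> OK
  offset (0,2) -> (5,7): empty -> OK
  offset (1,0) -> (6,5): occupied ('#') -> FAIL
  offset (1,1) -> (6,6): occupied ('#') -> FAIL
All cells valid: no

Answer: no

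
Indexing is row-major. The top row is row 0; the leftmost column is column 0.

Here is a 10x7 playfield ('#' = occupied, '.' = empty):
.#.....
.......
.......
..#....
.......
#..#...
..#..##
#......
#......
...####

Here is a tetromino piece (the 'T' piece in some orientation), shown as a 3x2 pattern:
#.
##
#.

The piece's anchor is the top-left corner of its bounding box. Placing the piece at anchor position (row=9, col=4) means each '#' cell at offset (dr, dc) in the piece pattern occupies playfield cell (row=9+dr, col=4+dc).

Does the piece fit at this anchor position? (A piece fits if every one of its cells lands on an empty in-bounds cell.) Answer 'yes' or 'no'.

Answer: no

Derivation:
Check each piece cell at anchor (9, 4):
  offset (0,0) -> (9,4): occupied ('#') -> FAIL
  offset (1,0) -> (10,4): out of bounds -> FAIL
  offset (1,1) -> (10,5): out of bounds -> FAIL
  offset (2,0) -> (11,4): out of bounds -> FAIL
All cells valid: no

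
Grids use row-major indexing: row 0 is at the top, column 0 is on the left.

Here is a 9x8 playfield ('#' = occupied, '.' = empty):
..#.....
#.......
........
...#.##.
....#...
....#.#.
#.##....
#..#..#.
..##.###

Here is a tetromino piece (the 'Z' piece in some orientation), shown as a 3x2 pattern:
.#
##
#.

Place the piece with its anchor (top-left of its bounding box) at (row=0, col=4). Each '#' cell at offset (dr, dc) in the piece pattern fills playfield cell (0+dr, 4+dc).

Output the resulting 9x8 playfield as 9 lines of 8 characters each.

Answer: ..#..#..
#...##..
....#...
...#.##.
....#...
....#.#.
#.##....
#..#..#.
..##.###

Derivation:
Fill (0+0,4+1) = (0,5)
Fill (0+1,4+0) = (1,4)
Fill (0+1,4+1) = (1,5)
Fill (0+2,4+0) = (2,4)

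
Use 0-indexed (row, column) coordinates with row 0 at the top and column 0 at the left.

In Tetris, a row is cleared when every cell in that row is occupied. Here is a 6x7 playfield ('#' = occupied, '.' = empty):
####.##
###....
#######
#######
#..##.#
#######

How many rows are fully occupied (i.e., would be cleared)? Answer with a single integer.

Answer: 3

Derivation:
Check each row:
  row 0: 1 empty cell -> not full
  row 1: 4 empty cells -> not full
  row 2: 0 empty cells -> FULL (clear)
  row 3: 0 empty cells -> FULL (clear)
  row 4: 3 empty cells -> not full
  row 5: 0 empty cells -> FULL (clear)
Total rows cleared: 3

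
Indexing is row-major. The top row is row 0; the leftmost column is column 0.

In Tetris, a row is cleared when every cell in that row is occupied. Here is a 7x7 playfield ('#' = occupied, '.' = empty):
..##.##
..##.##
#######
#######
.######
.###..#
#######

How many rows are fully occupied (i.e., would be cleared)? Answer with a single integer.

Check each row:
  row 0: 3 empty cells -> not full
  row 1: 3 empty cells -> not full
  row 2: 0 empty cells -> FULL (clear)
  row 3: 0 empty cells -> FULL (clear)
  row 4: 1 empty cell -> not full
  row 5: 3 empty cells -> not full
  row 6: 0 empty cells -> FULL (clear)
Total rows cleared: 3

Answer: 3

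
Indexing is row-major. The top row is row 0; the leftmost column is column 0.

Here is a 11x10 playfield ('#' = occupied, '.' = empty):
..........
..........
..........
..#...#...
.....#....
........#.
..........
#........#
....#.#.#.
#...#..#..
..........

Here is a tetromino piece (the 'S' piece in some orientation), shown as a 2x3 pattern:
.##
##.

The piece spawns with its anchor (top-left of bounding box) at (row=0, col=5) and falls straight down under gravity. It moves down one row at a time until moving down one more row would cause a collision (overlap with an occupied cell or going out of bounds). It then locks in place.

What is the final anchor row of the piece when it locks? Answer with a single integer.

Spawn at (row=0, col=5). Try each row:
  row 0: fits
  row 1: fits
  row 2: blocked -> lock at row 1

Answer: 1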